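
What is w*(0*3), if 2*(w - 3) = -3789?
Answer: 0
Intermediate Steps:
w = -3783/2 (w = 3 + (½)*(-3789) = 3 - 3789/2 = -3783/2 ≈ -1891.5)
w*(0*3) = -0*3 = -3783/2*0 = 0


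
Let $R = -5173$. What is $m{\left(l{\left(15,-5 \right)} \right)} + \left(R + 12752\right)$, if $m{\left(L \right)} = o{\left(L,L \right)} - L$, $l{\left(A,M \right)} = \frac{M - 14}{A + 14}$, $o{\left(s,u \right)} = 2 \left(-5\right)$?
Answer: $\frac{219520}{29} \approx 7569.7$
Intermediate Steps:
$o{\left(s,u \right)} = -10$
$l{\left(A,M \right)} = \frac{-14 + M}{14 + A}$
$m{\left(L \right)} = -10 - L$
$m{\left(l{\left(15,-5 \right)} \right)} + \left(R + 12752\right) = \left(-10 - \frac{-14 - 5}{14 + 15}\right) + \left(-5173 + 12752\right) = \left(-10 - \frac{1}{29} \left(-19\right)\right) + 7579 = \left(-10 - - \frac{19}{29}\right) + 7579 = \left(-10 + \frac{19}{29}\right) + 7579 = - \frac{271}{29} + 7579 = \frac{219520}{29}$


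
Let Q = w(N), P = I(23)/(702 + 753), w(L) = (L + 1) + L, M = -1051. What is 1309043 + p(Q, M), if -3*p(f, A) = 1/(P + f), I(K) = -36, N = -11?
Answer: 40044934898/30591 ≈ 1.3090e+6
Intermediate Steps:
w(L) = 1 + 2*L (w(L) = (1 + L) + L = 1 + 2*L)
P = -12/485 (P = -36/(702 + 753) = -36/1455 = -36*1/1455 = -12/485 ≈ -0.024742)
Q = -21 (Q = 1 + 2*(-11) = 1 - 22 = -21)
p(f, A) = -1/(3*(-12/485 + f))
1309043 + p(Q, M) = 1309043 - 485/(-36 + 1455*(-21)) = 1309043 - 485/(-36 - 30555) = 1309043 - 485/(-30591) = 1309043 - 485*(-1/30591) = 1309043 + 485/30591 = 40044934898/30591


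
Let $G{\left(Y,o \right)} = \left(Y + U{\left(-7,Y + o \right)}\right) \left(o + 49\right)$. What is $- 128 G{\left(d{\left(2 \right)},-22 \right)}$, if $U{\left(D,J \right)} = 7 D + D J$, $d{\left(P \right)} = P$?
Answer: $-321408$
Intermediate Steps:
$G{\left(Y,o \right)} = \left(49 + o\right) \left(-49 - 7 o - 6 Y\right)$ ($G{\left(Y,o \right)} = \left(Y - 7 \left(7 + \left(Y + o\right)\right)\right) \left(o + 49\right) = \left(Y - 7 \left(7 + Y + o\right)\right) \left(49 + o\right) = \left(Y - \left(49 + 7 Y + 7 o\right)\right) \left(49 + o\right) = \left(-49 - 7 o - 6 Y\right) \left(49 + o\right) = \left(49 + o\right) \left(-49 - 7 o - 6 Y\right)$)
$- 128 G{\left(d{\left(2 \right)},-22 \right)} = - 128 \left(-2401 - -8624 - 588 - 7 \left(-22\right)^{2} - 12 \left(-22\right)\right) = - 128 \left(-2401 + 8624 - 588 - 3388 + 264\right) = \left(-128\right) 2511 = -321408$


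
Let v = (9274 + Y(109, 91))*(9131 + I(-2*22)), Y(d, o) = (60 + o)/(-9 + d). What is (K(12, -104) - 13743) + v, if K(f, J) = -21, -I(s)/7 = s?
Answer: 8753777489/100 ≈ 8.7538e+7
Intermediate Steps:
Y(d, o) = (60 + o)/(-9 + d)
I(s) = -7*s
v = 8755153889/100 (v = (9274 + (60 + 91)/(-9 + 109))*(9131 - (-14)*22) = (9274 + 151/100)*(9131 - 7*(-44)) = (9274 + (1/100)*151)*(9131 + 308) = (9274 + 151/100)*9439 = (927551/100)*9439 = 8755153889/100 ≈ 8.7551e+7)
(K(12, -104) - 13743) + v = (-21 - 13743) + 8755153889/100 = -13764 + 8755153889/100 = 8753777489/100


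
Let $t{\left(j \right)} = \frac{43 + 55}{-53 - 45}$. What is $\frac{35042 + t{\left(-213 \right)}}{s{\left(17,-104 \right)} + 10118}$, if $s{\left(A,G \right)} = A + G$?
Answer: $\frac{35041}{10031} \approx 3.4933$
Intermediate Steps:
$t{\left(j \right)} = -1$ ($t{\left(j \right)} = \frac{98}{-98} = 98 \left(- \frac{1}{98}\right) = -1$)
$\frac{35042 + t{\left(-213 \right)}}{s{\left(17,-104 \right)} + 10118} = \frac{35042 - 1}{\left(17 - 104\right) + 10118} = \frac{35041}{-87 + 10118} = \frac{35041}{10031}$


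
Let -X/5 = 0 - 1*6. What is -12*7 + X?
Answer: -54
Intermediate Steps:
X = 30 (X = -5*(0 - 1*6) = -5*(0 - 6) = -5*(-6) = 30)
-12*7 + X = -12*7 + 30 = -84 + 30 = -54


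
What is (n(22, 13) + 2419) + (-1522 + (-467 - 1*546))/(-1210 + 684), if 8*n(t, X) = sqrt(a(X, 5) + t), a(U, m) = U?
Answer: 1274929/526 + sqrt(35)/8 ≈ 2424.6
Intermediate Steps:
n(t, X) = sqrt(X + t)/8
(n(22, 13) + 2419) + (-1522 + (-467 - 1*546))/(-1210 + 684) = (sqrt(13 + 22)/8 + 2419) + (-1522 + (-467 - 1*546))/(-1210 + 684) = (sqrt(35)/8 + 2419) + (-1522 + (-467 - 546))/(-526) = (2419 + sqrt(35)/8) + (-1522 - 1013)*(-1/526) = (2419 + sqrt(35)/8) - 2535*(-1/526) = (2419 + sqrt(35)/8) + 2535/526 = 1274929/526 + sqrt(35)/8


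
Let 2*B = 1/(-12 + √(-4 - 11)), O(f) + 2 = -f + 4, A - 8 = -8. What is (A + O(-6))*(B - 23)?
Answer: -9768/53 - 4*I*√15/159 ≈ -184.3 - 0.097434*I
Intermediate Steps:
A = 0 (A = 8 - 8 = 0)
O(f) = 2 - f (O(f) = -2 + (-f + 4) = -2 + (4 - f) = 2 - f)
B = 1/(2*(-12 + I*√15)) (B = 1/(2*(-12 + √(-4 - 11))) = 1/(2*(-12 + √(-15))) = 1/(2*(-12 + I*√15)) ≈ -0.037736 - 0.012179*I)
(A + O(-6))*(B - 23) = (0 + (2 - 1*(-6)))*((-2/53 - I*√15/318) - 23) = (0 + (2 + 6))*(-1221/53 - I*√15/318) = (0 + 8)*(-1221/53 - I*√15/318) = 8*(-1221/53 - I*√15/318) = -9768/53 - 4*I*√15/159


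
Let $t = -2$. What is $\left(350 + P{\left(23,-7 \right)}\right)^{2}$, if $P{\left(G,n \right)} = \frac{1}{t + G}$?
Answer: $\frac{54037201}{441} \approx 1.2253 \cdot 10^{5}$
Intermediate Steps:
$P{\left(G,n \right)} = \frac{1}{-2 + G}$
$\left(350 + P{\left(23,-7 \right)}\right)^{2} = \left(350 + \frac{1}{-2 + 23}\right)^{2} = \left(350 + \frac{1}{21}\right)^{2} = \left(\frac{7351}{21}\right)^{2} = \frac{54037201}{441}$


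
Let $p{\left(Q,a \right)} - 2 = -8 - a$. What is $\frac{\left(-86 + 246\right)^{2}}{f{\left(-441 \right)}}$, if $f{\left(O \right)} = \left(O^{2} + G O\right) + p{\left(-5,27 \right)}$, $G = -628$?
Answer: $\frac{6400}{117849} \approx 0.054307$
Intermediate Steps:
$p{\left(Q,a \right)} = -6 - a$ ($p{\left(Q,a \right)} = 2 - \left(8 + a\right) = -6 - a$)
$f{\left(O \right)} = -33 + O^{2} - 628 O$ ($f{\left(O \right)} = \left(O^{2} - 628 O\right) - 33 = -33 + O^{2} - 628 O$)
$\frac{\left(-86 + 246\right)^{2}}{f{\left(-441 \right)}} = \frac{\left(-86 + 246\right)^{2}}{-33 + \left(-441\right)^{2} - -276948} = \frac{160^{2}}{-33 + 194481 + 276948} = \frac{25600}{471396} = 25600 \cdot \frac{1}{471396} = \frac{6400}{117849}$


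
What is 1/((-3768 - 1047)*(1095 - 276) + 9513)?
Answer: -1/3933972 ≈ -2.5420e-7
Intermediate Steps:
1/((-3768 - 1047)*(1095 - 276) + 9513) = 1/(-4815*819 + 9513) = 1/(-3943485 + 9513) = 1/(-3933972) = -1/3933972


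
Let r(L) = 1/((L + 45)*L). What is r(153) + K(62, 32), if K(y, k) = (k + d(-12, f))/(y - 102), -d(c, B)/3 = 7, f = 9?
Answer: -166597/605880 ≈ -0.27497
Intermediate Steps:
d(c, B) = -21 (d(c, B) = -3*7 = -21)
r(L) = 1/(L*(45 + L)) (r(L) = 1/((45 + L)*L) = 1/(L*(45 + L)))
K(y, k) = (-21 + k)/(-102 + y) (K(y, k) = (k - 21)/(y - 102) = (-21 + k)/(-102 + y))
r(153) + K(62, 32) = 1/(153*(45 + 153)) + (-21 + 32)/(-102 + 62) = (1/153)/198 + 11/(-40) = (1/153)*(1/198) - 1/40*11 = 1/30294 - 11/40 = -166597/605880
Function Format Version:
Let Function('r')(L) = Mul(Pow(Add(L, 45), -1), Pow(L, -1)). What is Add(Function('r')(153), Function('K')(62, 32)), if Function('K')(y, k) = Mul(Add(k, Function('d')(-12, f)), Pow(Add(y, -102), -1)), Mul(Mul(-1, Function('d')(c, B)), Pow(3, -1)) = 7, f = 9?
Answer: Rational(-166597, 605880) ≈ -0.27497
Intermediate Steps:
Function('d')(c, B) = -21 (Function('d')(c, B) = Mul(-3, 7) = -21)
Function('r')(L) = Mul(Pow(L, -1), Pow(Add(45, L), -1)) (Function('r')(L) = Mul(Pow(Add(45, L), -1), Pow(L, -1)) = Mul(Pow(L, -1), Pow(Add(45, L), -1)))
Function('K')(y, k) = Mul(Pow(Add(-102, y), -1), Add(-21, k)) (Function('K')(y, k) = Mul(Add(k, -21), Pow(Add(y, -102), -1)) = Mul(Add(-21, k), Pow(Add(-102, y), -1)) = Mul(Pow(Add(-102, y), -1), Add(-21, k)))
Add(Function('r')(153), Function('K')(62, 32)) = Add(Mul(Pow(153, -1), Pow(Add(45, 153), -1)), Mul(Pow(Add(-102, 62), -1), Add(-21, 32))) = Add(Mul(Rational(1, 153), Pow(198, -1)), Mul(Pow(-40, -1), 11)) = Add(Mul(Rational(1, 153), Rational(1, 198)), Mul(Rational(-1, 40), 11)) = Add(Rational(1, 30294), Rational(-11, 40)) = Rational(-166597, 605880)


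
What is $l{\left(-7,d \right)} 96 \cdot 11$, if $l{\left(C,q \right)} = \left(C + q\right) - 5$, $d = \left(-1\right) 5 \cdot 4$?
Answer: $-33792$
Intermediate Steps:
$d = -20$ ($d = \left(-5\right) 4 = -20$)
$l{\left(C,q \right)} = -5 + C + q$
$l{\left(-7,d \right)} 96 \cdot 11 = \left(-5 - 7 - 20\right) 96 \cdot 11 = \left(-32\right) 96 \cdot 11 = \left(-3072\right) 11 = -33792$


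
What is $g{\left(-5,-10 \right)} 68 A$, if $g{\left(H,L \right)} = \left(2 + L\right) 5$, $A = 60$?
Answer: $-163200$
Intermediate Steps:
$g{\left(H,L \right)} = 10 + 5 L$
$g{\left(-5,-10 \right)} 68 A = \left(10 + 5 \left(-10\right)\right) 68 \cdot 60 = \left(10 - 50\right) 68 \cdot 60 = \left(-40\right) 68 \cdot 60 = \left(-2720\right) 60 = -163200$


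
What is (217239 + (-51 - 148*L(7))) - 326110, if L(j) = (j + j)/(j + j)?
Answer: -109070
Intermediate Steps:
L(j) = 1 (L(j) = (2*j)/((2*j)) = (2*j)*(1/(2*j)) = 1)
(217239 + (-51 - 148*L(7))) - 326110 = (217239 + (-51 - 148*1)) - 326110 = (217239 + (-51 - 148)) - 326110 = (217239 - 199) - 326110 = 217040 - 326110 = -109070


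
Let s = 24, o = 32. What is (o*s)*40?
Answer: 30720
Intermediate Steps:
(o*s)*40 = (32*24)*40 = 768*40 = 30720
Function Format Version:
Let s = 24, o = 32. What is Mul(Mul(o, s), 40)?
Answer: 30720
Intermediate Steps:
Mul(Mul(o, s), 40) = Mul(Mul(32, 24), 40) = Mul(768, 40) = 30720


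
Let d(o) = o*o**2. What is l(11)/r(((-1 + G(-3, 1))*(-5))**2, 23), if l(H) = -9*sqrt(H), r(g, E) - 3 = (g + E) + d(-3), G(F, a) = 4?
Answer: -9*sqrt(11)/224 ≈ -0.13326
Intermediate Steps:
d(o) = o**3
r(g, E) = -24 + E + g (r(g, E) = 3 + ((g + E) + (-3)**3) = 3 + ((E + g) - 27) = 3 + (-27 + E + g) = -24 + E + g)
l(11)/r(((-1 + G(-3, 1))*(-5))**2, 23) = (-9*sqrt(11))/(-24 + 23 + ((-1 + 4)*(-5))**2) = (-9*sqrt(11))/(-24 + 23 + (3*(-5))**2) = (-9*sqrt(11))/(-24 + 23 + (-15)**2) = (-9*sqrt(11))/(-24 + 23 + 225) = -9*sqrt(11)/224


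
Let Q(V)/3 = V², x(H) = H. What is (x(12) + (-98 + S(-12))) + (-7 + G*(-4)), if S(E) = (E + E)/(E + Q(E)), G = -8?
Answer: -2137/35 ≈ -61.057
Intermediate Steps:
Q(V) = 3*V²
S(E) = 2*E/(E + 3*E²) (S(E) = (E + E)/(E + 3*E²) = (2*E)/(E + 3*E²) = 2*E/(E + 3*E²))
(x(12) + (-98 + S(-12))) + (-7 + G*(-4)) = (12 + (-98 + 2/(1 + 3*(-12)))) + (-7 - 8*(-4)) = (12 + (-98 + 2/(1 - 36))) + (-7 + 32) = (12 + (-98 + 2/(-35))) + 25 = (12 + (-98 + 2*(-1/35))) + 25 = (12 + (-98 - 2/35)) + 25 = (12 - 3432/35) + 25 = -3012/35 + 25 = -2137/35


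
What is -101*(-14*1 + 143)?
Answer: -13029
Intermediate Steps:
-101*(-14*1 + 143) = -101*(-14 + 143) = -101*129 = -13029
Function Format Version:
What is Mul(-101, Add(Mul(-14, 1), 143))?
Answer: -13029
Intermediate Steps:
Mul(-101, Add(Mul(-14, 1), 143)) = Mul(-101, Add(-14, 143)) = Mul(-101, 129) = -13029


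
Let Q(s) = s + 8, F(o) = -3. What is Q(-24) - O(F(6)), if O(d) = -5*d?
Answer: -31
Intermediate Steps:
Q(s) = 8 + s
Q(-24) - O(F(6)) = (8 - 24) - (-5)*(-3) = -16 - 1*15 = -16 - 15 = -31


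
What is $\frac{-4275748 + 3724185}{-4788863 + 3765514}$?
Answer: $\frac{551563}{1023349} \approx 0.53898$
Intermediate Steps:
$\frac{-4275748 + 3724185}{-4788863 + 3765514} = - \frac{551563}{-1023349} = \left(-551563\right) \left(- \frac{1}{1023349}\right) = \frac{551563}{1023349}$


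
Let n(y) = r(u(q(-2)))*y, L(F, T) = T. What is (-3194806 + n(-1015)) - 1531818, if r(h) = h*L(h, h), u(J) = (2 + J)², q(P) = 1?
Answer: -4808839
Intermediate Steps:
r(h) = h² (r(h) = h*h = h²)
n(y) = 81*y (n(y) = ((2 + 1)²)²*y = (3²)²*y = 9²*y = 81*y)
(-3194806 + n(-1015)) - 1531818 = (-3194806 + 81*(-1015)) - 1531818 = (-3194806 - 82215) - 1531818 = -3277021 - 1531818 = -4808839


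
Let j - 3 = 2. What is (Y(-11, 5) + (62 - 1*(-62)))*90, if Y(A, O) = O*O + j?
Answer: 13860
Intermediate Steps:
j = 5 (j = 3 + 2 = 5)
Y(A, O) = 5 + O² (Y(A, O) = O*O + 5 = O² + 5 = 5 + O²)
(Y(-11, 5) + (62 - 1*(-62)))*90 = ((5 + 5²) + (62 - 1*(-62)))*90 = ((5 + 25) + (62 + 62))*90 = (30 + 124)*90 = 154*90 = 13860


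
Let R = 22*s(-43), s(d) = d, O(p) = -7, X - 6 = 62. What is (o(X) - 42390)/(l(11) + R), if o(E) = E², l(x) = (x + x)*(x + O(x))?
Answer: 18883/429 ≈ 44.016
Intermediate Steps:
X = 68 (X = 6 + 62 = 68)
l(x) = 2*x*(-7 + x) (l(x) = (x + x)*(x - 7) = (2*x)*(-7 + x) = 2*x*(-7 + x))
R = -946 (R = 22*(-43) = -946)
(o(X) - 42390)/(l(11) + R) = (68² - 42390)/(2*11*(-7 + 11) - 946) = (4624 - 42390)/(2*11*4 - 946) = -37766/(88 - 946) = -37766/(-858) = -37766*(-1/858) = 18883/429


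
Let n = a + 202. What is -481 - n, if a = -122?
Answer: -561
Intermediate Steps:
n = 80 (n = -122 + 202 = 80)
-481 - n = -481 - 1*80 = -481 - 80 = -561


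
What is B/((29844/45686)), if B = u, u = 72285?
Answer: 550402085/4974 ≈ 1.1066e+5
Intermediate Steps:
B = 72285
B/((29844/45686)) = 72285/((29844/45686)) = 72285/((29844*(1/45686))) = 72285/(14922/22843) = 72285*(22843/14922) = 550402085/4974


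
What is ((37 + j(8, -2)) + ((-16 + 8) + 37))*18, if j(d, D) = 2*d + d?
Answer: 1620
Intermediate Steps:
j(d, D) = 3*d
((37 + j(8, -2)) + ((-16 + 8) + 37))*18 = ((37 + 3*8) + ((-16 + 8) + 37))*18 = ((37 + 24) + (-8 + 37))*18 = (61 + 29)*18 = 90*18 = 1620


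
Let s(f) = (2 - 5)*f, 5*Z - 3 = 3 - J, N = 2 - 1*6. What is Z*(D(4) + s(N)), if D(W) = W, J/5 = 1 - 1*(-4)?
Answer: -304/5 ≈ -60.800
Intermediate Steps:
J = 25 (J = 5*(1 - 1*(-4)) = 5*(1 + 4) = 5*5 = 25)
N = -4 (N = 2 - 6 = -4)
Z = -19/5 (Z = ⅗ + (3 - 1*25)/5 = ⅗ + (3 - 25)/5 = ⅗ + (⅕)*(-22) = ⅗ - 22/5 = -19/5 ≈ -3.8000)
s(f) = -3*f
Z*(D(4) + s(N)) = -19*(4 - 3*(-4))/5 = -19*(4 + 12)/5 = -19/5*16 = -304/5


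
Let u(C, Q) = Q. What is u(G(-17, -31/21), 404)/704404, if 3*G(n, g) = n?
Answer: 101/176101 ≈ 0.00057353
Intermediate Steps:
G(n, g) = n/3
u(G(-17, -31/21), 404)/704404 = 404/704404 = 404*(1/704404) = 101/176101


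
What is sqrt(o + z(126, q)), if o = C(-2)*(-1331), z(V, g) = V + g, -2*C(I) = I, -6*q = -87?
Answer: I*sqrt(4762)/2 ≈ 34.504*I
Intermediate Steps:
q = 29/2 (q = -1/6*(-87) = 29/2 ≈ 14.500)
C(I) = -I/2
o = -1331 (o = -1/2*(-2)*(-1331) = 1*(-1331) = -1331)
sqrt(o + z(126, q)) = sqrt(-1331 + (126 + 29/2)) = sqrt(-1331 + 281/2) = sqrt(-2381/2) = I*sqrt(4762)/2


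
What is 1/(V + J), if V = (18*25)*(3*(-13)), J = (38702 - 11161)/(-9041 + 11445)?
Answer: -2404/42162659 ≈ -5.7017e-5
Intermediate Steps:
J = 27541/2404 ≈ 11.456
V = -17550 (V = 450*(-39) = -17550)
1/(V + J) = 1/(-17550 + 27541/2404) = 1/(-42162659/2404) = -2404/42162659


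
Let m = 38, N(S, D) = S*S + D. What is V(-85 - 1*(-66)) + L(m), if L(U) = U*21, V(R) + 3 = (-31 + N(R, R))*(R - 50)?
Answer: -20664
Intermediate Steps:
N(S, D) = D + S**2 (N(S, D) = S**2 + D = D + S**2)
V(R) = -3 + (-50 + R)*(-31 + R + R**2) (V(R) = -3 + (-31 + (R + R**2))*(R - 50) = -3 + (-31 + R + R**2)*(-50 + R) = -3 + (-50 + R)*(-31 + R + R**2))
L(U) = 21*U
V(-85 - 1*(-66)) + L(m) = (1547 + (-85 - 1*(-66))**3 - 81*(-85 - 1*(-66)) - 49*(-85 - 1*(-66))**2) + 21*38 = (1547 + (-85 + 66)**3 - 81*(-85 + 66) - 49*(-85 + 66)**2) + 798 = (1547 + (-19)**3 - 81*(-19) - 49*(-19)**2) + 798 = (1547 - 6859 + 1539 - 49*361) + 798 = (1547 - 6859 + 1539 - 17689) + 798 = -21462 + 798 = -20664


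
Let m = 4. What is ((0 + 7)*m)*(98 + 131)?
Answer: 6412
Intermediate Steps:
((0 + 7)*m)*(98 + 131) = ((0 + 7)*4)*(98 + 131) = (7*4)*229 = 28*229 = 6412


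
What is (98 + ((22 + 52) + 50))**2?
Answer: 49284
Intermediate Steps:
(98 + ((22 + 52) + 50))**2 = (98 + (74 + 50))**2 = (98 + 124)**2 = 222**2 = 49284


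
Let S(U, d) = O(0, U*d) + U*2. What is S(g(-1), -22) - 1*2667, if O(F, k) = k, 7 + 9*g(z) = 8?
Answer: -24023/9 ≈ -2669.2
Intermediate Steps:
g(z) = ⅑ (g(z) = -7/9 + (⅑)*8 = -7/9 + 8/9 = ⅑)
S(U, d) = 2*U + U*d (S(U, d) = U*d + U*2 = U*d + 2*U = 2*U + U*d)
S(g(-1), -22) - 1*2667 = (2 - 22)/9 - 1*2667 = (⅑)*(-20) - 2667 = -20/9 - 2667 = -24023/9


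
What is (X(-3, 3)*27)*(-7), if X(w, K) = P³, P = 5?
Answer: -23625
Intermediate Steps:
X(w, K) = 125 (X(w, K) = 5³ = 125)
(X(-3, 3)*27)*(-7) = (125*27)*(-7) = 3375*(-7) = -23625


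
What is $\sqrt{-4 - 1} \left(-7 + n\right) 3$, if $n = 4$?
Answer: $- 9 i \sqrt{5} \approx - 20.125 i$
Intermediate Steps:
$\sqrt{-4 - 1} \left(-7 + n\right) 3 = \sqrt{-4 - 1} \left(-7 + 4\right) 3 = \sqrt{-5} \left(-3\right) 3 = i \sqrt{5} \left(-3\right) 3 = - 3 i \sqrt{5} \cdot 3 = - 9 i \sqrt{5}$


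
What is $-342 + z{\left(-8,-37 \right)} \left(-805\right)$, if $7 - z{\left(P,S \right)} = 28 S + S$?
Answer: $-869742$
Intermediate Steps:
$z{\left(P,S \right)} = 7 - 29 S$ ($z{\left(P,S \right)} = 7 - \left(28 S + S\right) = 7 - 29 S$)
$-342 + z{\left(-8,-37 \right)} \left(-805\right) = -342 + \left(7 - -1073\right) \left(-805\right) = -342 + \left(7 + 1073\right) \left(-805\right) = -342 + 1080 \left(-805\right) = -342 - 869400 = -869742$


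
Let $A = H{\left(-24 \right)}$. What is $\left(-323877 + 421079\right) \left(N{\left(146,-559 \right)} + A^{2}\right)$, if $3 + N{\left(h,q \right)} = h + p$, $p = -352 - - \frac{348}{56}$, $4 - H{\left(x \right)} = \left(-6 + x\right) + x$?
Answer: $307276351$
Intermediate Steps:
$H{\left(x \right)} = 10 - 2 x$ ($H{\left(x \right)} = 4 - \left(\left(-6 + x\right) + x\right) = 4 - \left(-6 + 2 x\right) = 10 - 2 x$)
$A = 58$ ($A = 10 - -48 = 10 + 48 = 58$)
$p = - \frac{4841}{14}$ ($p = -352 - \left(-348\right) \frac{1}{56} = -352 - - \frac{87}{14} = -352 + \frac{87}{14} = - \frac{4841}{14} \approx -345.79$)
$N{\left(h,q \right)} = - \frac{4883}{14} + h$ ($N{\left(h,q \right)} = -3 + \left(h - \frac{4841}{14}\right) = -3 + \left(- \frac{4841}{14} + h\right) = - \frac{4883}{14} + h$)
$\left(-323877 + 421079\right) \left(N{\left(146,-559 \right)} + A^{2}\right) = \left(-323877 + 421079\right) \left(\left(- \frac{4883}{14} + 146\right) + 58^{2}\right) = 97202 \left(- \frac{2839}{14} + 3364\right) = 97202 \cdot \frac{44257}{14} = 307276351$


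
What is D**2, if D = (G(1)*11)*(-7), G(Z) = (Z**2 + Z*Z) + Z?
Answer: 53361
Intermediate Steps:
G(Z) = Z + 2*Z**2 (G(Z) = (Z**2 + Z**2) + Z = 2*Z**2 + Z = Z + 2*Z**2)
D = -231 (D = ((1*(1 + 2*1))*11)*(-7) = ((1*(1 + 2))*11)*(-7) = ((1*3)*11)*(-7) = (3*11)*(-7) = 33*(-7) = -231)
D**2 = (-231)**2 = 53361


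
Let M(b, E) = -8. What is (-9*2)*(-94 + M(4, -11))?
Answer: 1836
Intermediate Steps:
(-9*2)*(-94 + M(4, -11)) = (-9*2)*(-94 - 8) = -18*(-102) = 1836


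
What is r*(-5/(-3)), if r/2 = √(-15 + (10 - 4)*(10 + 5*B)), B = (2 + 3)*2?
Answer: 10*√345/3 ≈ 61.914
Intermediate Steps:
B = 10 (B = 5*2 = 10)
r = 2*√345 (r = 2*√(-15 + (10 - 4)*(10 + 5*10)) = 2*√(-15 + 6*(10 + 50)) = 2*√(-15 + 6*60) = 2*√(-15 + 360) = 2*√345 ≈ 37.148)
r*(-5/(-3)) = (2*√345)*(-5/(-3)) = (2*√345)*(-5*(-⅓)) = (2*√345)*(5/3) = 10*√345/3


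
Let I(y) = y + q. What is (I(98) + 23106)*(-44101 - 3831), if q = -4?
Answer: -1112022400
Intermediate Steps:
I(y) = -4 + y (I(y) = y - 4 = -4 + y)
(I(98) + 23106)*(-44101 - 3831) = ((-4 + 98) + 23106)*(-44101 - 3831) = (94 + 23106)*(-47932) = 23200*(-47932) = -1112022400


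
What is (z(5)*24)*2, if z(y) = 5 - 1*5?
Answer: 0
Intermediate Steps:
z(y) = 0 (z(y) = 5 - 5 = 0)
(z(5)*24)*2 = (0*24)*2 = 0*2 = 0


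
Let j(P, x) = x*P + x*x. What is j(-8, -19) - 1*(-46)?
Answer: 559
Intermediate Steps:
j(P, x) = x² + P*x (j(P, x) = P*x + x² = x² + P*x)
j(-8, -19) - 1*(-46) = -19*(-8 - 19) - 1*(-46) = -19*(-27) + 46 = 513 + 46 = 559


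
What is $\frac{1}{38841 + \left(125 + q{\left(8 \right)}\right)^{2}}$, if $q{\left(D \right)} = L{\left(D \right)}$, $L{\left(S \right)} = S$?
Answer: $\frac{1}{56530} \approx 1.769 \cdot 10^{-5}$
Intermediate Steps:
$q{\left(D \right)} = D$
$\frac{1}{38841 + \left(125 + q{\left(8 \right)}\right)^{2}} = \frac{1}{38841 + \left(125 + 8\right)^{2}} = \frac{1}{38841 + 133^{2}} = \frac{1}{38841 + 17689} = \frac{1}{56530}$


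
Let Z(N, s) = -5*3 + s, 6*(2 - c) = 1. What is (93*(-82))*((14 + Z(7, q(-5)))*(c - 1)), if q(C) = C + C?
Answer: 69905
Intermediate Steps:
q(C) = 2*C
c = 11/6 (c = 2 - ⅙*1 = 2 - ⅙ = 11/6 ≈ 1.8333)
Z(N, s) = -15 + s
(93*(-82))*((14 + Z(7, q(-5)))*(c - 1)) = (93*(-82))*((14 + (-15 + 2*(-5)))*(11/6 - 1)) = -7626*(14 + (-15 - 10))*5/6 = -7626*(14 - 25)*5/6 = -(-83886)*5/6 = -7626*(-55/6) = 69905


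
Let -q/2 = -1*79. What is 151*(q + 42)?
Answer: 30200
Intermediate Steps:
q = 158 (q = -(-2)*79 = -2*(-79) = 158)
151*(q + 42) = 151*(158 + 42) = 151*200 = 30200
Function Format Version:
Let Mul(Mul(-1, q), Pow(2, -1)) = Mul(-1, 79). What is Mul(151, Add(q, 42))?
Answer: 30200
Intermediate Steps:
q = 158 (q = Mul(-2, Mul(-1, 79)) = Mul(-2, -79) = 158)
Mul(151, Add(q, 42)) = Mul(151, Add(158, 42)) = Mul(151, 200) = 30200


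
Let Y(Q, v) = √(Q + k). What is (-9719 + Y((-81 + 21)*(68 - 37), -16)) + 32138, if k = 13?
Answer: 22419 + I*√1847 ≈ 22419.0 + 42.977*I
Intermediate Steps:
Y(Q, v) = √(13 + Q) (Y(Q, v) = √(Q + 13) = √(13 + Q))
(-9719 + Y((-81 + 21)*(68 - 37), -16)) + 32138 = (-9719 + √(13 + (-81 + 21)*(68 - 37))) + 32138 = (-9719 + √(13 - 60*31)) + 32138 = (-9719 + √(13 - 1860)) + 32138 = (-9719 + √(-1847)) + 32138 = (-9719 + I*√1847) + 32138 = 22419 + I*√1847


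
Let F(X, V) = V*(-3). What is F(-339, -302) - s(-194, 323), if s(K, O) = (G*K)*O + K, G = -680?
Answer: -42609060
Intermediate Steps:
s(K, O) = K - 680*K*O (s(K, O) = (-680*K)*O + K = -680*K*O + K = K - 680*K*O)
F(X, V) = -3*V
F(-339, -302) - s(-194, 323) = -3*(-302) - (-194)*(1 - 680*323) = 906 - (-194)*(1 - 219640) = 906 - (-194)*(-219639) = 906 - 1*42609966 = 906 - 42609966 = -42609060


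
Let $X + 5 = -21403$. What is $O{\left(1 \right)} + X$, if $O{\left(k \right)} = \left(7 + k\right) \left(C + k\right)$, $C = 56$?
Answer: $-20952$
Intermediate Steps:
$X = -21408$ ($X = -5 - 21403 = -21408$)
$O{\left(k \right)} = \left(7 + k\right) \left(56 + k\right)$
$O{\left(1 \right)} + X = \left(392 + 1^{2} + 63 \cdot 1\right) - 21408 = \left(392 + 1 + 63\right) - 21408 = 456 - 21408 = -20952$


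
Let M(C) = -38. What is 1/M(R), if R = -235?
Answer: -1/38 ≈ -0.026316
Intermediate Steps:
1/M(R) = 1/(-38) = -1/38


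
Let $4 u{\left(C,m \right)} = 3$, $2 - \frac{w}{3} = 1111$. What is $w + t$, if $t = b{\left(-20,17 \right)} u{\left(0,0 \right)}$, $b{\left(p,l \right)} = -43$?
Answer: $- \frac{13437}{4} \approx -3359.3$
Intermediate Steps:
$w = -3327$ ($w = 6 - 3333 = -3327$)
$u{\left(C,m \right)} = \frac{3}{4}$ ($u{\left(C,m \right)} = \frac{1}{4} \cdot 3 = \frac{3}{4}$)
$t = - \frac{129}{4}$ ($t = \left(-43\right) \frac{3}{4} = - \frac{129}{4} \approx -32.25$)
$w + t = -3327 - \frac{129}{4} = - \frac{13437}{4}$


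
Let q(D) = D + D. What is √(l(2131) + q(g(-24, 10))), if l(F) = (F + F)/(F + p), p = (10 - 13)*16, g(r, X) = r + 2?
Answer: 3*I*√20225930/2083 ≈ 6.4772*I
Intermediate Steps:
g(r, X) = 2 + r
p = -48 (p = -3*16 = -48)
q(D) = 2*D
l(F) = 2*F/(-48 + F) (l(F) = (F + F)/(F - 48) = (2*F)/(-48 + F) = 2*F/(-48 + F))
√(l(2131) + q(g(-24, 10))) = √(2*2131/(-48 + 2131) + 2*(2 - 24)) = √(2*2131/2083 + 2*(-22)) = √(2*2131*(1/2083) - 44) = √(4262/2083 - 44) = √(-87390/2083) = 3*I*√20225930/2083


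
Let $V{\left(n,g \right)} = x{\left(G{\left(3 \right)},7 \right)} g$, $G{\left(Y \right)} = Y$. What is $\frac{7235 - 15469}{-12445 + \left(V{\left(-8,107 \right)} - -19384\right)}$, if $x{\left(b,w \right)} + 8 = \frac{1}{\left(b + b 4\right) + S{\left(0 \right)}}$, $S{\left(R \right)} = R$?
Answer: $- \frac{61755}{45676} \approx -1.352$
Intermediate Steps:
$x{\left(b,w \right)} = -8 + \frac{1}{5 b}$ ($x{\left(b,w \right)} = -8 + \frac{1}{\left(b + b 4\right) + 0} = -8 + \frac{1}{\left(b + 4 b\right) + 0} = -8 + \frac{1}{5 b + 0} = -8 + \frac{1}{5 b}$)
$V{\left(n,g \right)} = - \frac{119 g}{15}$ ($V{\left(n,g \right)} = \left(-8 + \frac{1}{5 \cdot 3}\right) g = \left(-8 + \frac{1}{5} \cdot \frac{1}{3}\right) g = \left(-8 + \frac{1}{15}\right) g = - \frac{119 g}{15}$)
$\frac{7235 - 15469}{-12445 + \left(V{\left(-8,107 \right)} - -19384\right)} = \frac{7235 - 15469}{-12445 - - \frac{278027}{15}} = - \frac{8234}{-12445 + \left(- \frac{12733}{15} + 19384\right)} = - \frac{8234}{-12445 + \frac{278027}{15}} = - \frac{8234}{\frac{91352}{15}} = \left(-8234\right) \frac{15}{91352} = - \frac{61755}{45676}$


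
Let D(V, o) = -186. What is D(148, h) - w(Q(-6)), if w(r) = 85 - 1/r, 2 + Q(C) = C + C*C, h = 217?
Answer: -7587/28 ≈ -270.96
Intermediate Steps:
Q(C) = -2 + C + C² (Q(C) = -2 + (C + C*C) = -2 + (C + C²) = -2 + C + C²)
D(148, h) - w(Q(-6)) = -186 - (85 - 1/(-2 - 6 + (-6)²)) = -186 - (85 - 1/(-2 - 6 + 36)) = -186 - (85 - 1/28) = -186 - 1*2379/28 = -186 - 2379/28 = -7587/28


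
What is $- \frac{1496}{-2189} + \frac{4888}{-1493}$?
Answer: $- \frac{769664}{297107} \approx -2.5905$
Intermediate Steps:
$- \frac{1496}{-2189} + \frac{4888}{-1493} = \left(-1496\right) \left(- \frac{1}{2189}\right) + 4888 \left(- \frac{1}{1493}\right) = \frac{136}{199} - \frac{4888}{1493} = - \frac{769664}{297107}$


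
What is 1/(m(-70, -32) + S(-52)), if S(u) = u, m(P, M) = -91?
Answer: -1/143 ≈ -0.0069930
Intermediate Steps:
1/(m(-70, -32) + S(-52)) = 1/(-91 - 52) = 1/(-143) = -1/143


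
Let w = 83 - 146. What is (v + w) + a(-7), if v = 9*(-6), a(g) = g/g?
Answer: -116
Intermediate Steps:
w = -63
a(g) = 1
v = -54
(v + w) + a(-7) = (-54 - 63) + 1 = -117 + 1 = -116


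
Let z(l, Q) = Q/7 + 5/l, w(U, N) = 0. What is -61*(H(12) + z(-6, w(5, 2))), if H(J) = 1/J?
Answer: 183/4 ≈ 45.750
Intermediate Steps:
z(l, Q) = 5/l + Q/7 (z(l, Q) = Q*(⅐) + 5/l = Q/7 + 5/l = 5/l + Q/7)
-61*(H(12) + z(-6, w(5, 2))) = -61*(1/12 + (5/(-6) + (⅐)*0)) = -61*(1/12 + (5*(-⅙) + 0)) = -61*(1/12 + (-⅚ + 0)) = -61*(1/12 - ⅚) = -61*(-¾) = 183/4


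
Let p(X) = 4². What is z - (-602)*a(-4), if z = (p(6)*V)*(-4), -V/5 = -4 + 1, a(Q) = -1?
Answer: -1562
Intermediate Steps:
p(X) = 16
V = 15 (V = -5*(-4 + 1) = -5*(-3) = 15)
z = -960 (z = (16*15)*(-4) = 240*(-4) = -960)
z - (-602)*a(-4) = -960 - (-602)*(-1) = -960 - 43*14 = -960 - 602 = -1562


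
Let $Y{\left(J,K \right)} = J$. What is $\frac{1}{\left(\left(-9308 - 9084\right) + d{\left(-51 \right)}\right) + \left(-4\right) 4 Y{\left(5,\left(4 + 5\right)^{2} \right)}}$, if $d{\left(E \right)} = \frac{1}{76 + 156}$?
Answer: $- \frac{232}{4285503} \approx -5.4136 \cdot 10^{-5}$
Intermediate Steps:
$d{\left(E \right)} = \frac{1}{232}$
$\frac{1}{\left(\left(-9308 - 9084\right) + d{\left(-51 \right)}\right) + \left(-4\right) 4 Y{\left(5,\left(4 + 5\right)^{2} \right)}} = \frac{1}{\left(\left(-9308 - 9084\right) + \frac{1}{232}\right) + \left(-4\right) 4 \cdot 5} = \frac{1}{\left(-18392 + \frac{1}{232}\right) - 80} = \frac{1}{- \frac{4266943}{232} - 80} = \frac{1}{- \frac{4285503}{232}} = - \frac{232}{4285503}$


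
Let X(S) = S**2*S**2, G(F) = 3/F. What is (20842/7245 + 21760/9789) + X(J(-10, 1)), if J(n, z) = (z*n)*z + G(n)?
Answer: 532391472986647/47280870000 ≈ 11260.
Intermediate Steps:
J(n, z) = 3/n + n*z**2 (J(n, z) = (z*n)*z + 3/n = (n*z)*z + 3/n = n*z**2 + 3/n = 3/n + n*z**2)
X(S) = S**4
(20842/7245 + 21760/9789) + X(J(-10, 1)) = (20842/7245 + 21760/9789) + (3/(-10) - 10*1**2)**4 = (20842*(1/7245) + 21760*(1/9789)) + (3*(-1/10) - 10*1)**4 = (20842/7245 + 21760/9789) + (-3/10 - 10)**4 = 120557846/23640435 + (-103/10)**4 = 120557846/23640435 + 112550881/10000 = 532391472986647/47280870000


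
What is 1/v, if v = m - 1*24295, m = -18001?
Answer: -1/42296 ≈ -2.3643e-5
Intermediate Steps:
v = -42296 (v = -18001 - 1*24295 = -18001 - 24295 = -42296)
1/v = 1/(-42296) = -1/42296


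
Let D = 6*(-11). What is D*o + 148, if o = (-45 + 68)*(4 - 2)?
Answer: -2888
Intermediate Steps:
o = 46 (o = 23*2 = 46)
D = -66
D*o + 148 = -66*46 + 148 = -3036 + 148 = -2888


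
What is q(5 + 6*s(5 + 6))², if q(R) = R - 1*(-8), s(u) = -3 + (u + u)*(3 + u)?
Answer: 3396649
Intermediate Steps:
s(u) = -3 + 2*u*(3 + u) (s(u) = -3 + (2*u)*(3 + u) = -3 + 2*u*(3 + u))
q(R) = 8 + R (q(R) = R + 8 = 8 + R)
q(5 + 6*s(5 + 6))² = (8 + (5 + 6*(-3 + 2*(5 + 6)² + 6*(5 + 6))))² = (8 + (5 + 6*(-3 + 2*11² + 6*11)))² = (8 + (5 + 6*(-3 + 2*121 + 66)))² = (8 + (5 + 6*(-3 + 242 + 66)))² = (8 + (5 + 6*305))² = (8 + (5 + 1830))² = (8 + 1835)² = 1843² = 3396649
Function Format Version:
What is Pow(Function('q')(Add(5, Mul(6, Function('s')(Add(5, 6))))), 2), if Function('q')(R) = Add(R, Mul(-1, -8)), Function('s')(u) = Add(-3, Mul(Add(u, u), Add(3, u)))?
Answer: 3396649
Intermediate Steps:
Function('s')(u) = Add(-3, Mul(2, u, Add(3, u))) (Function('s')(u) = Add(-3, Mul(Mul(2, u), Add(3, u))) = Add(-3, Mul(2, u, Add(3, u))))
Function('q')(R) = Add(8, R) (Function('q')(R) = Add(R, 8) = Add(8, R))
Pow(Function('q')(Add(5, Mul(6, Function('s')(Add(5, 6))))), 2) = Pow(Add(8, Add(5, Mul(6, Add(-3, Mul(2, Pow(Add(5, 6), 2)), Mul(6, Add(5, 6)))))), 2) = Pow(Add(8, Add(5, Mul(6, Add(-3, Mul(2, Pow(11, 2)), Mul(6, 11))))), 2) = Pow(Add(8, Add(5, Mul(6, Add(-3, Mul(2, 121), 66)))), 2) = Pow(Add(8, Add(5, Mul(6, Add(-3, 242, 66)))), 2) = Pow(Add(8, Add(5, Mul(6, 305))), 2) = Pow(Add(8, Add(5, 1830)), 2) = Pow(Add(8, 1835), 2) = Pow(1843, 2) = 3396649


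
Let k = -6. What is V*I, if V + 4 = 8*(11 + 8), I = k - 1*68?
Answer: -10952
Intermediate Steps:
I = -74 (I = -6 - 1*68 = -6 - 68 = -74)
V = 148 (V = -4 + 8*(11 + 8) = -4 + 8*19 = -4 + 152 = 148)
V*I = 148*(-74) = -10952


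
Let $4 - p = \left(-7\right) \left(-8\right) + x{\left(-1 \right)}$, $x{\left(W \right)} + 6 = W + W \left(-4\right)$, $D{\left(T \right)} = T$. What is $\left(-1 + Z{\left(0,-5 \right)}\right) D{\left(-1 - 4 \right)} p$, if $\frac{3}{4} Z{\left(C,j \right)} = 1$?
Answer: $\frac{245}{3} \approx 81.667$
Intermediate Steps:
$Z{\left(C,j \right)} = \frac{4}{3}$ ($Z{\left(C,j \right)} = \frac{4}{3} \cdot 1 = \frac{4}{3}$)
$x{\left(W \right)} = -6 - 3 W$ ($x{\left(W \right)} = -6 + \left(W + W \left(-4\right)\right) = -6 + \left(W - 4 W\right) = -6 - 3 W$)
$p = -49$ ($p = 4 - \left(\left(-7\right) \left(-8\right) - 3\right) = 4 - \left(56 + \left(-6 + 3\right)\right) = 4 - \left(56 - 3\right) = 4 - 53 = -49$)
$\left(-1 + Z{\left(0,-5 \right)}\right) D{\left(-1 - 4 \right)} p = \left(-1 + \frac{4}{3}\right) \left(-1 - 4\right) \left(-49\right) = \frac{-1 - 4}{3} \left(-49\right) = \frac{1}{3} \left(-5\right) \left(-49\right) = \left(- \frac{5}{3}\right) \left(-49\right) = \frac{245}{3}$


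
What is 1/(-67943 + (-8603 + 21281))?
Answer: -1/55265 ≈ -1.8095e-5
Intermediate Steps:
1/(-67943 + (-8603 + 21281)) = 1/(-67943 + 12678) = 1/(-55265) = -1/55265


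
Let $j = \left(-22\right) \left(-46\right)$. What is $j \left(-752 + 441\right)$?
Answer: $-314732$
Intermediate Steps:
$j = 1012$
$j \left(-752 + 441\right) = 1012 \left(-752 + 441\right) = 1012 \left(-311\right) = -314732$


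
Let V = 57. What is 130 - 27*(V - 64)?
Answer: 319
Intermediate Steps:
130 - 27*(V - 64) = 130 - 27*(57 - 64) = 130 - 27*(-7) = 130 + 189 = 319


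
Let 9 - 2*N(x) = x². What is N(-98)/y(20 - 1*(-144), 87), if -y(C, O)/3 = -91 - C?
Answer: -1919/306 ≈ -6.2712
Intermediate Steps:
y(C, O) = 273 + 3*C (y(C, O) = -3*(-91 - C) = 273 + 3*C)
N(x) = 9/2 - x²/2
N(-98)/y(20 - 1*(-144), 87) = (9/2 - ½*(-98)²)/(273 + 3*(20 - 1*(-144))) = (9/2 - ½*9604)/(273 + 3*(20 + 144)) = (9/2 - 4802)/(273 + 3*164) = -9595/(2*(273 + 492)) = -9595/2/765 = -9595/2*1/765 = -1919/306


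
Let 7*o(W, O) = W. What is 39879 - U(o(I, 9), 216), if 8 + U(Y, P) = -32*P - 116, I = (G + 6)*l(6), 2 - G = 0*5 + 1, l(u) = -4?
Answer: 46915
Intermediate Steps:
G = 1 (G = 2 - (0*5 + 1) = 2 - (0 + 1) = 2 - 1*1 = 2 - 1 = 1)
I = -28 (I = (1 + 6)*(-4) = 7*(-4) = -28)
o(W, O) = W/7
U(Y, P) = -124 - 32*P (U(Y, P) = -8 + (-32*P - 116) = -8 + (-116 - 32*P) = -124 - 32*P)
39879 - U(o(I, 9), 216) = 39879 - (-124 - 32*216) = 39879 - (-124 - 6912) = 39879 - 1*(-7036) = 39879 + 7036 = 46915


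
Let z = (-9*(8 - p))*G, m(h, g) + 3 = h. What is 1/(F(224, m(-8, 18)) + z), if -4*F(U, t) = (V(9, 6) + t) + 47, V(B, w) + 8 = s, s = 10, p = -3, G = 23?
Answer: -2/4573 ≈ -0.00043735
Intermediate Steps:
V(B, w) = 2 (V(B, w) = -8 + 10 = 2)
m(h, g) = -3 + h
F(U, t) = -49/4 - t/4 (F(U, t) = -((2 + t) + 47)/4 = -(49 + t)/4 = -49/4 - t/4)
z = -2277 (z = -9*(8 - 1*(-3))*23 = -9*(8 + 3)*23 = -9*11*23 = -99*23 = -2277)
1/(F(224, m(-8, 18)) + z) = 1/((-49/4 - (-3 - 8)/4) - 2277) = 1/((-49/4 - ¼*(-11)) - 2277) = 1/((-49/4 + 11/4) - 2277) = 1/(-19/2 - 2277) = 1/(-4573/2) = -2/4573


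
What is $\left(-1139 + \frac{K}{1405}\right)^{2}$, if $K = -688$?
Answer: $\frac{2563146566289}{1974025} \approx 1.2984 \cdot 10^{6}$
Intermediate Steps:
$\left(-1139 + \frac{K}{1405}\right)^{2} = \left(-1139 - \frac{688}{1405}\right)^{2} = \left(- \frac{1600983}{1405}\right)^{2} = \frac{2563146566289}{1974025}$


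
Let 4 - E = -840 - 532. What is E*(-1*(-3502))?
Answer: 4818752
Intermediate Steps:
E = 1376 (E = 4 - (-840 - 532) = 4 - 1*(-1372) = 4 + 1372 = 1376)
E*(-1*(-3502)) = 1376*(-1*(-3502)) = 1376*3502 = 4818752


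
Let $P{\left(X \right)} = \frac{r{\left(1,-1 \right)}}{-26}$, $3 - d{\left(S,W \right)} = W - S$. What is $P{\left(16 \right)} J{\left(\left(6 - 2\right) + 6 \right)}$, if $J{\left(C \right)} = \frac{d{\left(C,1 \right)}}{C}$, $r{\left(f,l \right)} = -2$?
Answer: $\frac{6}{65} \approx 0.092308$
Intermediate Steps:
$d{\left(S,W \right)} = 3 + S - W$ ($d{\left(S,W \right)} = 3 - \left(W - S\right) = 3 + \left(S - W\right) = 3 + S - W$)
$J{\left(C \right)} = \frac{2 + C}{C}$ ($J{\left(C \right)} = \frac{3 + C - 1}{C} = \frac{2 + C}{C}$)
$P{\left(X \right)} = \frac{1}{13}$ ($P{\left(X \right)} = - \frac{2}{-26} = \left(-2\right) \left(- \frac{1}{26}\right) = \frac{1}{13}$)
$P{\left(16 \right)} J{\left(\left(6 - 2\right) + 6 \right)} = \frac{\frac{1}{\left(6 - 2\right) + 6} \left(2 + \left(\left(6 - 2\right) + 6\right)\right)}{13} = \frac{\frac{1}{4 + 6} \left(2 + \left(4 + 6\right)\right)}{13} = \frac{\frac{1}{10} \left(2 + 10\right)}{13} = \frac{\frac{1}{10} \cdot 12}{13} = \frac{1}{13} \cdot \frac{6}{5} = \frac{6}{65}$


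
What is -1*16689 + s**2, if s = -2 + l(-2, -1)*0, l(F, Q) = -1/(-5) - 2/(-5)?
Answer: -16685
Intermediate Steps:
l(F, Q) = 3/5 (l(F, Q) = -1*(-1/5) - 2*(-1/5) = 1/5 + 2/5 = 3/5)
s = -2 (s = -2 + (3/5)*0 = -2 + 0 = -2)
-1*16689 + s**2 = -1*16689 + (-2)**2 = -16689 + 4 = -16685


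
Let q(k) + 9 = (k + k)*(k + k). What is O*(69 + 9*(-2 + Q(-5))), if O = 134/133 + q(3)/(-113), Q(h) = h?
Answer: 69306/15029 ≈ 4.6115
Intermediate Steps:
q(k) = -9 + 4*k² (q(k) = -9 + (k + k)*(k + k) = -9 + (2*k)*(2*k) = -9 + 4*k²)
O = 11551/15029 (O = 134/133 + (-9 + 4*3²)/(-113) = 134*(1/133) + (-9 + 4*9)*(-1/113) = 134/133 + (-9 + 36)*(-1/113) = 134/133 + 27*(-1/113) = 134/133 - 27/113 = 11551/15029 ≈ 0.76858)
O*(69 + 9*(-2 + Q(-5))) = 11551*(69 + 9*(-2 - 5))/15029 = 11551*(69 + 9*(-7))/15029 = 11551*(69 - 63)/15029 = (11551/15029)*6 = 69306/15029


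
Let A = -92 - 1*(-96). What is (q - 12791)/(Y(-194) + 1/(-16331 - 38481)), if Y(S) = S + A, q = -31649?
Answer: 2435845280/10414281 ≈ 233.89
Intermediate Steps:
A = 4 (A = -92 + 96 = 4)
Y(S) = 4 + S (Y(S) = S + 4 = 4 + S)
(q - 12791)/(Y(-194) + 1/(-16331 - 38481)) = (-31649 - 12791)/((4 - 194) + 1/(-16331 - 38481)) = -44440/(-190 + 1/(-54812)) = -44440/(-190 - 1/54812) = -44440/(-10414281/54812) = -44440*(-54812/10414281) = 2435845280/10414281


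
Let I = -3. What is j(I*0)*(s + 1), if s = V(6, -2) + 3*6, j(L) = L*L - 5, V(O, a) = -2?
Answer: -85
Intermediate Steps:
j(L) = -5 + L² (j(L) = L² - 5 = -5 + L²)
s = 16 (s = -2 + 3*6 = -2 + 18 = 16)
j(I*0)*(s + 1) = (-5 + (-3*0)²)*(16 + 1) = (-5 + 0²)*17 = (-5 + 0)*17 = -5*17 = -85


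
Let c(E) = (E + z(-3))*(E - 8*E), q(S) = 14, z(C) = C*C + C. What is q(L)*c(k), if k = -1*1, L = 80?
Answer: 490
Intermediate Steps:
k = -1
z(C) = C + C² (z(C) = C² + C = C + C²)
c(E) = -7*E*(6 + E) (c(E) = (E - 3*(1 - 3))*(E - 8*E) = (E - 3*(-2))*(-7*E) = (E + 6)*(-7*E) = (6 + E)*(-7*E) = -7*E*(6 + E))
q(L)*c(k) = 14*(-7*(-1)*(6 - 1)) = 14*(-7*(-1)*5) = 14*35 = 490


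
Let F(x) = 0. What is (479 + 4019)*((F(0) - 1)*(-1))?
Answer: 4498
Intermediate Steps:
(479 + 4019)*((F(0) - 1)*(-1)) = (479 + 4019)*((0 - 1)*(-1)) = 4498*(-1*(-1)) = 4498*1 = 4498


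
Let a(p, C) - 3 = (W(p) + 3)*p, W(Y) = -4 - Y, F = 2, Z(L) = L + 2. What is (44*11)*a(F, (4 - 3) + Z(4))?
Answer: -1452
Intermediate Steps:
Z(L) = 2 + L
a(p, C) = 3 + p*(-1 - p) (a(p, C) = 3 + ((-4 - p) + 3)*p = 3 + (-1 - p)*p = 3 + p*(-1 - p))
(44*11)*a(F, (4 - 3) + Z(4)) = (44*11)*(3 - 1*2 - 1*2²) = 484*(3 - 2 - 1*4) = 484*(3 - 2 - 4) = 484*(-3) = -1452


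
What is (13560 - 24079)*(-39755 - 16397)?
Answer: 590662888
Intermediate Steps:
(13560 - 24079)*(-39755 - 16397) = -10519*(-56152) = 590662888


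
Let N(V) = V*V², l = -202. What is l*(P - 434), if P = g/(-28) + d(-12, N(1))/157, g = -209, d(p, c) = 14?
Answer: 189340559/2198 ≈ 86142.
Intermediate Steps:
N(V) = V³
P = 33205/4396 (P = -209/(-28) + 14/157 = -209*(-1/28) + 14*(1/157) = 209/28 + 14/157 = 33205/4396 ≈ 7.5535)
l*(P - 434) = -202*(33205/4396 - 434) = -202*(-1874659/4396) = 189340559/2198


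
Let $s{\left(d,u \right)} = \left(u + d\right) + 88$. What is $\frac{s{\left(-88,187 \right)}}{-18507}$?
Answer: $- \frac{187}{18507} \approx -0.010104$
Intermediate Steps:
$s{\left(d,u \right)} = 88 + d + u$ ($s{\left(d,u \right)} = \left(d + u\right) + 88 = 88 + d + u$)
$\frac{s{\left(-88,187 \right)}}{-18507} = \frac{88 - 88 + 187}{-18507} = 187 \left(- \frac{1}{18507}\right) = - \frac{187}{18507}$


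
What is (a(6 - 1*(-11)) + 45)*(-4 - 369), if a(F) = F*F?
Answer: -124582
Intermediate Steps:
a(F) = F²
(a(6 - 1*(-11)) + 45)*(-4 - 369) = ((6 - 1*(-11))² + 45)*(-4 - 369) = ((6 + 11)² + 45)*(-373) = (17² + 45)*(-373) = (289 + 45)*(-373) = 334*(-373) = -124582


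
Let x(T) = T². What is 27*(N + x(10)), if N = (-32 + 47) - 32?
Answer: 2241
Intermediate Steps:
N = -17 (N = 15 - 32 = -17)
27*(N + x(10)) = 27*(-17 + 10²) = 27*(-17 + 100) = 27*83 = 2241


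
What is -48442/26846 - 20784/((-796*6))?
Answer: 6804339/2671177 ≈ 2.5473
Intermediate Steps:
-48442/26846 - 20784/((-796*6)) = -48442*1/26846 - 20784/(-4776) = -24221/13423 - 20784*(-1/4776) = -24221/13423 + 866/199 = 6804339/2671177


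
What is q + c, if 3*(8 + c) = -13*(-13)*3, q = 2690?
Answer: 2851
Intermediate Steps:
c = 161 (c = -8 + (-13*(-13)*3)/3 = -8 + (169*3)/3 = -8 + (⅓)*507 = -8 + 169 = 161)
q + c = 2690 + 161 = 2851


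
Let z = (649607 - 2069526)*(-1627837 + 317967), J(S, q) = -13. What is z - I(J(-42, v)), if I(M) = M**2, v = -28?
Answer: 1859909300361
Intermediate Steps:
z = 1859909300530 (z = -1419919*(-1309870) = 1859909300530)
z - I(J(-42, v)) = 1859909300530 - 1*(-13)**2 = 1859909300530 - 1*169 = 1859909300530 - 169 = 1859909300361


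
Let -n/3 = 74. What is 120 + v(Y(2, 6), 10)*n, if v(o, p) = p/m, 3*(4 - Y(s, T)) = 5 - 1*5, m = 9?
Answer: -380/3 ≈ -126.67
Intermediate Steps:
n = -222 (n = -3*74 = -222)
Y(s, T) = 4 (Y(s, T) = 4 - (5 - 1*5)/3 = 4 - (5 - 5)/3 = 4 - ⅓*0 = 4 + 0 = 4)
v(o, p) = p/9
120 + v(Y(2, 6), 10)*n = 120 + ((⅑)*10)*(-222) = 120 + (10/9)*(-222) = 120 - 740/3 = -380/3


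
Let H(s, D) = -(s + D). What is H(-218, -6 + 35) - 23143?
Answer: -22954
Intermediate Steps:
H(s, D) = -D - s (H(s, D) = -(D + s) = -D - s)
H(-218, -6 + 35) - 23143 = (-(-6 + 35) - 1*(-218)) - 23143 = (-1*29 + 218) - 23143 = (-29 + 218) - 23143 = 189 - 23143 = -22954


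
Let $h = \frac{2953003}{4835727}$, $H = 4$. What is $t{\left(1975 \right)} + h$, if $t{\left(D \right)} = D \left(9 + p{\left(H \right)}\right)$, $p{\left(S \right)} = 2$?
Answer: $\frac{105059122078}{4835727} \approx 21726.0$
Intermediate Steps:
$t{\left(D \right)} = 11 D$ ($t{\left(D \right)} = D \left(9 + 2\right) = D 11 = 11 D$)
$h = \frac{2953003}{4835727}$ ($h = 2953003 \cdot \frac{1}{4835727} = \frac{2953003}{4835727} \approx 0.61066$)
$t{\left(1975 \right)} + h = 11 \cdot 1975 + \frac{2953003}{4835727} = 21725 + \frac{2953003}{4835727} = \frac{105059122078}{4835727}$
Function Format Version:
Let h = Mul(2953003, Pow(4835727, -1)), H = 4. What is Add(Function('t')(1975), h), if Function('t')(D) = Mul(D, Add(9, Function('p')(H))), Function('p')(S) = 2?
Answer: Rational(105059122078, 4835727) ≈ 21726.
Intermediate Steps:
Function('t')(D) = Mul(11, D) (Function('t')(D) = Mul(D, Add(9, 2)) = Mul(D, 11) = Mul(11, D))
h = Rational(2953003, 4835727) (h = Mul(2953003, Rational(1, 4835727)) = Rational(2953003, 4835727) ≈ 0.61066)
Add(Function('t')(1975), h) = Add(Mul(11, 1975), Rational(2953003, 4835727)) = Add(21725, Rational(2953003, 4835727)) = Rational(105059122078, 4835727)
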